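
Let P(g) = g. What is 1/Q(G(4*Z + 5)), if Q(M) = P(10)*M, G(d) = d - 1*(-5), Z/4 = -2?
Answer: -1/220 ≈ -0.0045455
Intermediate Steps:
Z = -8 (Z = 4*(-2) = -8)
G(d) = 5 + d (G(d) = d + 5 = 5 + d)
Q(M) = 10*M
1/Q(G(4*Z + 5)) = 1/(10*(5 + (4*(-8) + 5))) = 1/(10*(5 + (-32 + 5))) = 1/(10*(5 - 27)) = 1/(10*(-22)) = 1/(-220) = -1/220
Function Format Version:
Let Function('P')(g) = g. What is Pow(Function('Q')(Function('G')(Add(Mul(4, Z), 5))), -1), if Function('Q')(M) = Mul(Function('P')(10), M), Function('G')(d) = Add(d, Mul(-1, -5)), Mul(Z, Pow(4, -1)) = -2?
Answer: Rational(-1, 220) ≈ -0.0045455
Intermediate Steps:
Z = -8 (Z = Mul(4, -2) = -8)
Function('G')(d) = Add(5, d) (Function('G')(d) = Add(d, 5) = Add(5, d))
Function('Q')(M) = Mul(10, M)
Pow(Function('Q')(Function('G')(Add(Mul(4, Z), 5))), -1) = Pow(Mul(10, Add(5, Add(Mul(4, -8), 5))), -1) = Pow(Mul(10, Add(5, Add(-32, 5))), -1) = Pow(Mul(10, Add(5, -27)), -1) = Pow(Mul(10, -22), -1) = Pow(-220, -1) = Rational(-1, 220)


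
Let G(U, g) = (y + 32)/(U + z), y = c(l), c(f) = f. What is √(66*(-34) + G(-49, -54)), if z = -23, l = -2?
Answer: I*√80799/6 ≈ 47.375*I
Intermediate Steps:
y = -2
G(U, g) = 30/(-23 + U) (G(U, g) = (-2 + 32)/(U - 23) = 30/(-23 + U))
√(66*(-34) + G(-49, -54)) = √(66*(-34) + 30/(-23 - 49)) = √(-2244 + 30/(-72)) = √(-2244 + 30*(-1/72)) = √(-2244 - 5/12) = √(-26933/12) = I*√80799/6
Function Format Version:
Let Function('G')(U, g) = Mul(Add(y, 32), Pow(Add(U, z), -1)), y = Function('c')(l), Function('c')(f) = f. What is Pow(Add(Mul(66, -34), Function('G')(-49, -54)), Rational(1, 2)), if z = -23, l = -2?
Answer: Mul(Rational(1, 6), I, Pow(80799, Rational(1, 2))) ≈ Mul(47.375, I)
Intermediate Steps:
y = -2
Function('G')(U, g) = Mul(30, Pow(Add(-23, U), -1)) (Function('G')(U, g) = Mul(Add(-2, 32), Pow(Add(U, -23), -1)) = Mul(30, Pow(Add(-23, U), -1)))
Pow(Add(Mul(66, -34), Function('G')(-49, -54)), Rational(1, 2)) = Pow(Add(Mul(66, -34), Mul(30, Pow(Add(-23, -49), -1))), Rational(1, 2)) = Pow(Add(-2244, Mul(30, Pow(-72, -1))), Rational(1, 2)) = Pow(Add(-2244, Mul(30, Rational(-1, 72))), Rational(1, 2)) = Pow(Add(-2244, Rational(-5, 12)), Rational(1, 2)) = Pow(Rational(-26933, 12), Rational(1, 2)) = Mul(Rational(1, 6), I, Pow(80799, Rational(1, 2)))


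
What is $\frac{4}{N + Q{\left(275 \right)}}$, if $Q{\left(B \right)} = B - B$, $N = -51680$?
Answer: $- \frac{1}{12920} \approx -7.7399 \cdot 10^{-5}$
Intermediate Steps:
$Q{\left(B \right)} = 0$
$\frac{4}{N + Q{\left(275 \right)}} = \frac{4}{-51680 + 0} = \frac{4}{-51680} = 4 \left(- \frac{1}{51680}\right) = - \frac{1}{12920}$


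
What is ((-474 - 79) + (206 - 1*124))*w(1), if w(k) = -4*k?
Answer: 1884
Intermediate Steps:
((-474 - 79) + (206 - 1*124))*w(1) = ((-474 - 79) + (206 - 1*124))*(-4*1) = (-553 + (206 - 124))*(-4) = (-553 + 82)*(-4) = -471*(-4) = 1884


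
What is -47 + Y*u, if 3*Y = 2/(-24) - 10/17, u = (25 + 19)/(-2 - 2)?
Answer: -27257/612 ≈ -44.538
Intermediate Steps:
u = -11 (u = 44/(-4) = 44*(-¼) = -11)
Y = -137/612 (Y = (2/(-24) - 10/17)/3 = (2*(-1/24) - 10*1/17)/3 = (-1/12 - 10/17)/3 = (⅓)*(-137/204) = -137/612 ≈ -0.22386)
-47 + Y*u = -47 - 137/612*(-11) = -47 + 1507/612 = -27257/612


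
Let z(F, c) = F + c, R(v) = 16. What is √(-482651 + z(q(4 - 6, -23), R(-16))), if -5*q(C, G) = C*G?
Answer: I*√12066105/5 ≈ 694.73*I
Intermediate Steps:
q(C, G) = -C*G/5
√(-482651 + z(q(4 - 6, -23), R(-16))) = √(-482651 + (-⅕*(4 - 6)*(-23) + 16)) = √(-482651 + (-⅕*(-2)*(-23) + 16)) = √(-482651 + (-46/5 + 16)) = √(-482651 + 34/5) = √(-2413221/5) = I*√12066105/5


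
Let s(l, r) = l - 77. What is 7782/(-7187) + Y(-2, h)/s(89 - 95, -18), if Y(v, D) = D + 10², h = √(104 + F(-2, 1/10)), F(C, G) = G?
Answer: -1364606/596521 - √10410/830 ≈ -2.4105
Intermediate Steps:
s(l, r) = -77 + l
h = √10410/10 (h = √(104 + 1/10) = √(104 + ⅒) = √(1041/10) = √10410/10 ≈ 10.203)
Y(v, D) = 100 + D (Y(v, D) = D + 100 = 100 + D)
7782/(-7187) + Y(-2, h)/s(89 - 95, -18) = 7782/(-7187) + (100 + √10410/10)/(-77 + (89 - 95)) = 7782*(-1/7187) + (100 + √10410/10)/(-77 - 6) = -7782/7187 + (100 + √10410/10)/(-83) = -7782/7187 + (100 + √10410/10)*(-1/83) = -7782/7187 + (-100/83 - √10410/830) = -1364606/596521 - √10410/830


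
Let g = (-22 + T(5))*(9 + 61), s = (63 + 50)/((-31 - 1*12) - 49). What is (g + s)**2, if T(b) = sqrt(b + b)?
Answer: 20519990849/8464 - 4962755*sqrt(10)/23 ≈ 1.7421e+6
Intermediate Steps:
T(b) = sqrt(2)*sqrt(b) (T(b) = sqrt(2*b) = sqrt(2)*sqrt(b))
s = -113/92 (s = 113/((-31 - 12) - 49) = 113/(-43 - 49) = 113/(-92) = 113*(-1/92) = -113/92 ≈ -1.2283)
g = -1540 + 70*sqrt(10) (g = (-22 + sqrt(2)*sqrt(5))*(9 + 61) = (-22 + sqrt(10))*70 = -1540 + 70*sqrt(10) ≈ -1318.6)
(g + s)**2 = ((-1540 + 70*sqrt(10)) - 113/92)**2 = (-141793/92 + 70*sqrt(10))**2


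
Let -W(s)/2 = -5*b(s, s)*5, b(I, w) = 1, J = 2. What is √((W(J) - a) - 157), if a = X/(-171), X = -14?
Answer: I*√347909/57 ≈ 10.348*I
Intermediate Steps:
a = 14/171 (a = -14/(-171) = -14*(-1/171) = 14/171 ≈ 0.081871)
W(s) = 50 (W(s) = -2*(-5*1)*5 = -(-10)*5 = -2*(-25) = 50)
√((W(J) - a) - 157) = √((50 - 1*14/171) - 157) = √((50 - 14/171) - 157) = √(8536/171 - 157) = √(-18311/171) = I*√347909/57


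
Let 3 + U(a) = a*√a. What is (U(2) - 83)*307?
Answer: -26402 + 614*√2 ≈ -25534.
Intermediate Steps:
U(a) = -3 + a^(3/2) (U(a) = -3 + a*√a = -3 + a^(3/2))
(U(2) - 83)*307 = ((-3 + 2^(3/2)) - 83)*307 = ((-3 + 2*√2) - 83)*307 = (-86 + 2*√2)*307 = -26402 + 614*√2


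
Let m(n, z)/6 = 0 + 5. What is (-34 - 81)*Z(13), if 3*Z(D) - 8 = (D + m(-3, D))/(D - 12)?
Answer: -1955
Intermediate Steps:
m(n, z) = 30 (m(n, z) = 6*(0 + 5) = 6*5 = 30)
Z(D) = 8/3 + (30 + D)/(3*(-12 + D)) (Z(D) = 8/3 + ((D + 30)/(D - 12))/3 = 8/3 + ((30 + D)/(-12 + D))/3 = 8/3 + (30 + D)/(3*(-12 + D)))
(-34 - 81)*Z(13) = (-34 - 81)*((-22 + 3*13)/(-12 + 13)) = -115*(-22 + 39)/1 = -115*17 = -1955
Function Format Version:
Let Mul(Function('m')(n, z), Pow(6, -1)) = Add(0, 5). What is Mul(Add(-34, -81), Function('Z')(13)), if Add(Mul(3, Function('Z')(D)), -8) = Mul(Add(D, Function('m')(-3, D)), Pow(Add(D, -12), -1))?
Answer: -1955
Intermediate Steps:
Function('m')(n, z) = 30 (Function('m')(n, z) = Mul(6, Add(0, 5)) = Mul(6, 5) = 30)
Function('Z')(D) = Add(Rational(8, 3), Mul(Rational(1, 3), Pow(Add(-12, D), -1), Add(30, D))) (Function('Z')(D) = Add(Rational(8, 3), Mul(Rational(1, 3), Mul(Add(D, 30), Pow(Add(D, -12), -1)))) = Add(Rational(8, 3), Mul(Rational(1, 3), Mul(Add(30, D), Pow(Add(-12, D), -1)))) = Add(Rational(8, 3), Mul(Rational(1, 3), Mul(Pow(Add(-12, D), -1), Add(30, D)))) = Add(Rational(8, 3), Mul(Rational(1, 3), Pow(Add(-12, D), -1), Add(30, D))))
Mul(Add(-34, -81), Function('Z')(13)) = Mul(Add(-34, -81), Mul(Pow(Add(-12, 13), -1), Add(-22, Mul(3, 13)))) = Mul(-115, Mul(Pow(1, -1), Add(-22, 39))) = Mul(-115, Mul(1, 17)) = Mul(-115, 17) = -1955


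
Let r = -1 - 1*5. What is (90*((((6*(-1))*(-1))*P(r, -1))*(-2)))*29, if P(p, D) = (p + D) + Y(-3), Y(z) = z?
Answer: 313200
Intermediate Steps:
r = -6 (r = -1 - 5 = -6)
P(p, D) = -3 + D + p (P(p, D) = (p + D) - 3 = (D + p) - 3 = -3 + D + p)
(90*((((6*(-1))*(-1))*P(r, -1))*(-2)))*29 = (90*((((6*(-1))*(-1))*(-3 - 1 - 6))*(-2)))*29 = (90*((-6*(-1)*(-10))*(-2)))*29 = (90*((6*(-10))*(-2)))*29 = (90*(-60*(-2)))*29 = (90*120)*29 = 10800*29 = 313200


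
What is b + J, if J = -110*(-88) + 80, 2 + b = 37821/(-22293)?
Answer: 72499091/7431 ≈ 9756.3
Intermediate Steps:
b = -27469/7431 (b = -2 + 37821/(-22293) = -2 + 37821*(-1/22293) = -2 - 12607/7431 = -27469/7431 ≈ -3.6965)
J = 9760 (J = 9680 + 80 = 9760)
b + J = -27469/7431 + 9760 = 72499091/7431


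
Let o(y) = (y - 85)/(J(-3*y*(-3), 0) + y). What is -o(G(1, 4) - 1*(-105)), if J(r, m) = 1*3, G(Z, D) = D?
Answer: -3/14 ≈ -0.21429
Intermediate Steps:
J(r, m) = 3
o(y) = (-85 + y)/(3 + y) (o(y) = (y - 85)/(3 + y) = (-85 + y)/(3 + y))
-o(G(1, 4) - 1*(-105)) = -(-85 + (4 - 1*(-105)))/(3 + (4 - 1*(-105))) = -(-85 + (4 + 105))/(3 + (4 + 105)) = -(-85 + 109)/(3 + 109) = -24/112 = -1*3/14 = -3/14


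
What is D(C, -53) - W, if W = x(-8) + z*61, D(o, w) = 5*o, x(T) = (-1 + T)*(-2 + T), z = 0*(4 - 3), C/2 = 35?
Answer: 260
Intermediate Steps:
C = 70 (C = 2*35 = 70)
z = 0 (z = 0*1 = 0)
W = 90 (W = (2 + (-8)² - 3*(-8)) + 0*61 = (2 + 64 + 24) + 0 = 90 + 0 = 90)
D(C, -53) - W = 5*70 - 1*90 = 350 - 90 = 260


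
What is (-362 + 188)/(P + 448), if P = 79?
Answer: -174/527 ≈ -0.33017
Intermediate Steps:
(-362 + 188)/(P + 448) = (-362 + 188)/(79 + 448) = -174/527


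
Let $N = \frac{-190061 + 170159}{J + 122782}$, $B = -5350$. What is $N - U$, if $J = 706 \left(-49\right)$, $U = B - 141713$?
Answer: $\frac{2161528657}{14698} \approx 1.4706 \cdot 10^{5}$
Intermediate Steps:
$U = -147063$ ($U = -5350 - 141713 = -147063$)
$J = -34594$
$N = - \frac{3317}{14698}$ ($N = \frac{-190061 + 170159}{-34594 + 122782} = - \frac{19902}{88188} = \left(-19902\right) \frac{1}{88188} = - \frac{3317}{14698} \approx -0.22568$)
$N - U = - \frac{3317}{14698} - -147063 = - \frac{3317}{14698} + 147063 = \frac{2161528657}{14698}$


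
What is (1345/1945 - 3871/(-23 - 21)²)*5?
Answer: -4925175/753104 ≈ -6.5398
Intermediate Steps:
(1345/1945 - 3871/(-23 - 21)²)*5 = (1345*(1/1945) - 3871/((-44)²))*5 = (269/389 - 3871/1936)*5 = -985035/753104*5 = -4925175/753104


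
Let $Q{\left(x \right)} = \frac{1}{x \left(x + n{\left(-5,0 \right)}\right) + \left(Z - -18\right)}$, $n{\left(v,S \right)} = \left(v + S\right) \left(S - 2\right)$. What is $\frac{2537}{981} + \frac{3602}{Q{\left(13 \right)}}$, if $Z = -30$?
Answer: $\frac{1014134831}{981} \approx 1.0338 \cdot 10^{6}$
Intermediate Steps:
$n{\left(v,S \right)} = \left(-2 + S\right) \left(S + v\right)$ ($n{\left(v,S \right)} = \left(S + v\right) \left(-2 + S\right) = \left(-2 + S\right) \left(S + v\right)$)
$Q{\left(x \right)} = \frac{1}{-12 + x \left(10 + x\right)}$ ($Q{\left(x \right)} = \frac{1}{x \left(x + \left(0^{2} - 0 - -10 + 0 \left(-5\right)\right)\right) - 12} = \frac{1}{x \left(x + \left(0 + 0 + 10 + 0\right)\right) + \left(-30 + 18\right)} = \frac{1}{x \left(x + 10\right) - 12} = \frac{1}{x \left(10 + x\right) - 12} = \frac{1}{-12 + x \left(10 + x\right)}$)
$\frac{2537}{981} + \frac{3602}{Q{\left(13 \right)}} = \frac{2537}{981} + \frac{3602}{\frac{1}{-12 + 13^{2} + 10 \cdot 13}} = 2537 \cdot \frac{1}{981} + \frac{3602}{\frac{1}{-12 + 169 + 130}} = \frac{2537}{981} + \frac{3602}{\frac{1}{287}} = \frac{2537}{981} + 3602 \frac{1}{\frac{1}{287}} = \frac{2537}{981} + 3602 \cdot 287 = \frac{2537}{981} + 1033774 = \frac{1014134831}{981}$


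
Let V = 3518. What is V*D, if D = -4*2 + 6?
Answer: -7036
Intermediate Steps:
D = -2 (D = -8 + 6 = -2)
V*D = 3518*(-2) = -7036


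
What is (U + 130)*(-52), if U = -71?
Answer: -3068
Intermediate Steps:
(U + 130)*(-52) = (-71 + 130)*(-52) = 59*(-52) = -3068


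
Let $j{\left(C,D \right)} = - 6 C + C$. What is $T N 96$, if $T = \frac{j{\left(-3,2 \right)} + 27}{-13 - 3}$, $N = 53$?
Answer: $-13356$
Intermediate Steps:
$j{\left(C,D \right)} = - 5 C$
$T = - \frac{21}{8}$ ($T = \frac{\left(-5\right) \left(-3\right) + 27}{-13 - 3} = \frac{15 + 27}{-16} = 42 \left(- \frac{1}{16}\right) = - \frac{21}{8} \approx -2.625$)
$T N 96 = \left(- \frac{21}{8}\right) 53 \cdot 96 = \left(- \frac{1113}{8}\right) 96 = -13356$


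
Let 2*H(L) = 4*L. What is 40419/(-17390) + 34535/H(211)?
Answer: 145876708/1834645 ≈ 79.512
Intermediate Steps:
H(L) = 2*L (H(L) = (4*L)/2 = 2*L)
40419/(-17390) + 34535/H(211) = 40419/(-17390) + 34535/((2*211)) = 40419*(-1/17390) + 34535/422 = -40419/17390 + 34535*(1/422) = -40419/17390 + 34535/422 = 145876708/1834645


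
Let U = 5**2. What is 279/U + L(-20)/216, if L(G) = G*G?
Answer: 8783/675 ≈ 13.012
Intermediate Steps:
U = 25
L(G) = G**2
279/U + L(-20)/216 = 279/25 + (-20)**2/216 = 279*(1/25) + 400*(1/216) = 279/25 + 50/27 = 8783/675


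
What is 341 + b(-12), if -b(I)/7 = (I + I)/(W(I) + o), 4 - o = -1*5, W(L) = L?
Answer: 285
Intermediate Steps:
o = 9 (o = 4 - (-1)*5 = 4 - 1*(-5) = 4 + 5 = 9)
b(I) = -14*I/(9 + I) (b(I) = -7*(I + I)/(I + 9) = -7*2*I/(9 + I) = -14*I/(9 + I))
341 + b(-12) = 341 - 14*(-12)/(9 - 12) = 341 - 14*(-12)/(-3) = 341 - 14*(-12)*(-⅓) = 341 - 56 = 285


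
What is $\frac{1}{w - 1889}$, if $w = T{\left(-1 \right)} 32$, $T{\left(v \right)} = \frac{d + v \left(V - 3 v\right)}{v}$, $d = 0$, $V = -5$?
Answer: $- \frac{1}{1953} \approx -0.00051203$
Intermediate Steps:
$T{\left(v \right)} = -5 - 3 v$ ($T{\left(v \right)} = \frac{0 + v \left(-5 - 3 v\right)}{v} = \frac{v \left(-5 - 3 v\right)}{v} = -5 - 3 v$)
$w = -64$ ($w = \left(-5 - -3\right) 32 = \left(-5 + 3\right) 32 = \left(-2\right) 32 = -64$)
$\frac{1}{w - 1889} = \frac{1}{-64 - 1889} = \frac{1}{-1953} = - \frac{1}{1953}$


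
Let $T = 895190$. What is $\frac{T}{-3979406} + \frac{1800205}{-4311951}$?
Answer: $- \frac{5511880996960}{8579501840553} \approx -0.64245$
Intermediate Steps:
$\frac{T}{-3979406} + \frac{1800205}{-4311951} = \frac{895190}{-3979406} + \frac{1800205}{-4311951} = 895190 \left(- \frac{1}{3979406}\right) + 1800205 \left(- \frac{1}{4311951}\right) = - \frac{447595}{1989703} - \frac{1800205}{4311951} = - \frac{5511880996960}{8579501840553}$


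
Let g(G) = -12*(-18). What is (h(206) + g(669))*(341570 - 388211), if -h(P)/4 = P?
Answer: 28357728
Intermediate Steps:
g(G) = 216
h(P) = -4*P
(h(206) + g(669))*(341570 - 388211) = (-4*206 + 216)*(341570 - 388211) = (-824 + 216)*(-46641) = -608*(-46641) = 28357728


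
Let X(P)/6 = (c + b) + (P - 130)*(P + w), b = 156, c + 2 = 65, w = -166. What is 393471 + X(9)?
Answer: 508767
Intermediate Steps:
c = 63 (c = -2 + 65 = 63)
X(P) = 1314 + 6*(-166 + P)*(-130 + P) (X(P) = 6*((63 + 156) + (P - 130)*(P - 166)) = 6*(219 + (-130 + P)*(-166 + P)) = 6*(219 + (-166 + P)*(-130 + P)) = 1314 + 6*(-166 + P)*(-130 + P))
393471 + X(9) = 393471 + (130794 - 1776*9 + 6*9²) = 393471 + (130794 - 15984 + 6*81) = 393471 + (130794 - 15984 + 486) = 393471 + 115296 = 508767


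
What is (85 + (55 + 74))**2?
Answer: 45796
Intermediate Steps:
(85 + (55 + 74))**2 = (85 + 129)**2 = 214**2 = 45796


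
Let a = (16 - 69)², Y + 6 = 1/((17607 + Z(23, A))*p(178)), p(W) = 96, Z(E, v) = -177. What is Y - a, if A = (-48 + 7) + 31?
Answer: -4710283199/1673280 ≈ -2815.0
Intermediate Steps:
A = -10 (A = -41 + 31 = -10)
Y = -10039679/1673280 (Y = -6 + 1/((17607 - 177)*96) = -6 + (1/96)/17430 = -6 + (1/17430)*(1/96) = -6 + 1/1673280 = -10039679/1673280 ≈ -6.0000)
a = 2809 (a = (-53)² = 2809)
Y - a = -10039679/1673280 - 1*2809 = -10039679/1673280 - 2809 = -4710283199/1673280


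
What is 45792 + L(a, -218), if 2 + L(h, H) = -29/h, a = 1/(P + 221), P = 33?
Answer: 38424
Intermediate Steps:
a = 1/254 (a = 1/(33 + 221) = 1/254 ≈ 0.0039370)
L(h, H) = -2 - 29/h
45792 + L(a, -218) = 45792 + (-2 - 29/1/254) = 45792 + (-2 - 29*254) = 45792 + (-2 - 7366) = 45792 - 7368 = 38424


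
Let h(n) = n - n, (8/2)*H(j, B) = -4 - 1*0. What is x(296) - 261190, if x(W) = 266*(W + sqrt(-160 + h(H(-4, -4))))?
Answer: -182454 + 1064*I*sqrt(10) ≈ -1.8245e+5 + 3364.7*I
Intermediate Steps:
H(j, B) = -1 (H(j, B) = (-4 - 1*0)/4 = (-4 + 0)/4 = (1/4)*(-4) = -1)
h(n) = 0
x(W) = 266*W + 1064*I*sqrt(10) (x(W) = 266*(W + sqrt(-160 + 0)) = 266*(W + sqrt(-160)) = 266*(W + 4*I*sqrt(10)) = 266*W + 1064*I*sqrt(10))
x(296) - 261190 = (266*296 + 1064*I*sqrt(10)) - 261190 = (78736 + 1064*I*sqrt(10)) - 261190 = -182454 + 1064*I*sqrt(10)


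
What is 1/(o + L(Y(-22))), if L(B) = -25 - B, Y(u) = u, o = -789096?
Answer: -1/789099 ≈ -1.2673e-6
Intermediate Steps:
1/(o + L(Y(-22))) = 1/(-789096 + (-25 - 1*(-22))) = 1/(-789096 + (-25 + 22)) = 1/(-789096 - 3) = 1/(-789099) = -1/789099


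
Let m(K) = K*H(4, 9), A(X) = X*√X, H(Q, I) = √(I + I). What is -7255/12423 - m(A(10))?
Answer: -7255/12423 - 60*√5 ≈ -134.75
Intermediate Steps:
H(Q, I) = √2*√I (H(Q, I) = √(2*I) = √2*√I)
A(X) = X^(3/2)
m(K) = 3*K*√2 (m(K) = K*(√2*√9) = K*(√2*3) = K*(3*√2) = 3*K*√2)
-7255/12423 - m(A(10)) = -7255/12423 - 3*10^(3/2)*√2 = -7255*1/12423 - 3*10*√10*√2 = -7255/12423 - 60*√5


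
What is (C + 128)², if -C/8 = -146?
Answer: 1679616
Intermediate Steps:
C = 1168 (C = -8*(-146) = 1168)
(C + 128)² = (1168 + 128)² = 1296² = 1679616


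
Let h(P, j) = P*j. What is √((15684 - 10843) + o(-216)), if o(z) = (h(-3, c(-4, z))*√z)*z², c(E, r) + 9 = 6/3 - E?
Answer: √(4841 + 2519424*I*√6) ≈ 1757.3 + 1755.9*I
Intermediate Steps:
c(E, r) = -7 - E (c(E, r) = -9 + (6/3 - E) = -9 + (6*(⅓) - E) = -9 + (2 - E) = -7 - E)
o(z) = 9*z^(5/2) (o(z) = ((-3*(-7 - 1*(-4)))*√z)*z² = ((-3*(-7 + 4))*√z)*z² = ((-3*(-3))*√z)*z² = (9*√z)*z² = 9*z^(5/2))
√((15684 - 10843) + o(-216)) = √((15684 - 10843) + 9*(-216)^(5/2)) = √(4841 + 9*(279936*I*√6)) = √(4841 + 2519424*I*√6)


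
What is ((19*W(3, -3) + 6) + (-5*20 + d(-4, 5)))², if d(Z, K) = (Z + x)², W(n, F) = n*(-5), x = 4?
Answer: 143641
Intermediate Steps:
W(n, F) = -5*n
d(Z, K) = (4 + Z)² (d(Z, K) = (Z + 4)² = (4 + Z)²)
((19*W(3, -3) + 6) + (-5*20 + d(-4, 5)))² = ((19*(-5*3) + 6) + (-5*20 + (4 - 4)²))² = ((19*(-15) + 6) + (-100 + 0²))² = ((-285 + 6) + (-100 + 0))² = (-279 - 100)² = (-379)² = 143641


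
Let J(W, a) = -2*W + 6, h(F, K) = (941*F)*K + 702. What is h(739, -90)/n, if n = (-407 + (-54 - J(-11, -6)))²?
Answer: -6953912/26569 ≈ -261.73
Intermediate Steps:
h(F, K) = 702 + 941*F*K (h(F, K) = 941*F*K + 702 = 702 + 941*F*K)
J(W, a) = 6 - 2*W
n = 239121 (n = (-407 + (-54 - (6 - 2*(-11))))² = (-407 + (-54 - (6 + 22)))² = (-407 + (-54 - 1*28))² = (-407 + (-54 - 28))² = (-407 - 82)² = (-489)² = 239121)
h(739, -90)/n = (702 + 941*739*(-90))/239121 = (702 - 62585910)*(1/239121) = -62585208*1/239121 = -6953912/26569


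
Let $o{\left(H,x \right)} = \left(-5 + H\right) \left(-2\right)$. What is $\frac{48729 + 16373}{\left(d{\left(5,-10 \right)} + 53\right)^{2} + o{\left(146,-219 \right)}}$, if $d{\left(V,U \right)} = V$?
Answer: $\frac{32551}{1541} \approx 21.123$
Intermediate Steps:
$o{\left(H,x \right)} = 10 - 2 H$
$\frac{48729 + 16373}{\left(d{\left(5,-10 \right)} + 53\right)^{2} + o{\left(146,-219 \right)}} = \frac{48729 + 16373}{\left(5 + 53\right)^{2} + \left(10 - 292\right)} = \frac{65102}{58^{2} + \left(10 - 292\right)} = \frac{65102}{3364 - 282} = \frac{65102}{3082} = 65102 \cdot \frac{1}{3082} = \frac{32551}{1541}$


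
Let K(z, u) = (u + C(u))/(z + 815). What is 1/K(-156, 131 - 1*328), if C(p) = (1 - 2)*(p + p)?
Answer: 659/197 ≈ 3.3452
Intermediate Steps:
C(p) = -2*p
K(z, u) = -u/(815 + z) (K(z, u) = (u - 2*u)/(z + 815) = (-u)/(815 + z) = -u/(815 + z))
1/K(-156, 131 - 1*328) = 1/(-(131 - 1*328)/(815 - 156)) = 1/(-1*(131 - 328)/659) = 1/(-1*(-197)*1/659) = 1/(197/659) = 659/197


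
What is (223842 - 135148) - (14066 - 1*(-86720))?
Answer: -12092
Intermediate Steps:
(223842 - 135148) - (14066 - 1*(-86720)) = 88694 - (14066 + 86720) = 88694 - 1*100786 = 88694 - 100786 = -12092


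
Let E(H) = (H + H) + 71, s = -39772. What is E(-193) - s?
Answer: 39457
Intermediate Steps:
E(H) = 71 + 2*H (E(H) = 2*H + 71 = 71 + 2*H)
E(-193) - s = (71 + 2*(-193)) - 1*(-39772) = (71 - 386) + 39772 = -315 + 39772 = 39457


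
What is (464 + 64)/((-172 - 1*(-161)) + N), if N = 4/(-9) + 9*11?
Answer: 1188/197 ≈ 6.0305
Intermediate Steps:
N = 887/9 (N = 4*(-1/9) + 99 = -4/9 + 99 = 887/9 ≈ 98.556)
(464 + 64)/((-172 - 1*(-161)) + N) = (464 + 64)/((-172 - 1*(-161)) + 887/9) = 528/((-172 + 161) + 887/9) = 528/(-11 + 887/9) = 528/(788/9) = 528*(9/788) = 1188/197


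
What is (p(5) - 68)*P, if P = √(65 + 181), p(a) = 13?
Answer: -55*√246 ≈ -862.64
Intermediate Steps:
P = √246 ≈ 15.684
(p(5) - 68)*P = (13 - 68)*√246 = -55*√246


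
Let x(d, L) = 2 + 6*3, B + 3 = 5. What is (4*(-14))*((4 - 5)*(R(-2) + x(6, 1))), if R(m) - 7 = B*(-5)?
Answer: 952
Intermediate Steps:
B = 2 (B = -3 + 5 = 2)
x(d, L) = 20 (x(d, L) = 2 + 18 = 20)
R(m) = -3 (R(m) = 7 + 2*(-5) = 7 - 10 = -3)
(4*(-14))*((4 - 5)*(R(-2) + x(6, 1))) = (4*(-14))*((4 - 5)*(-3 + 20)) = -(-56)*17 = -56*(-17) = 952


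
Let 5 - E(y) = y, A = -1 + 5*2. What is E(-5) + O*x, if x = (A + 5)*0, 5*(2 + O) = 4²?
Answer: 10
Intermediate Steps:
A = 9 (A = -1 + 10 = 9)
E(y) = 5 - y
O = 6/5 (O = -2 + (⅕)*4² = -2 + (⅕)*16 = -2 + 16/5 = 6/5 ≈ 1.2000)
x = 0 (x = (9 + 5)*0 = 14*0 = 0)
E(-5) + O*x = (5 - 1*(-5)) + (6/5)*0 = (5 + 5) + 0 = 10 + 0 = 10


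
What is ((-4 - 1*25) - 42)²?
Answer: 5041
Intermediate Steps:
((-4 - 1*25) - 42)² = ((-4 - 25) - 42)² = (-29 - 42)² = (-71)² = 5041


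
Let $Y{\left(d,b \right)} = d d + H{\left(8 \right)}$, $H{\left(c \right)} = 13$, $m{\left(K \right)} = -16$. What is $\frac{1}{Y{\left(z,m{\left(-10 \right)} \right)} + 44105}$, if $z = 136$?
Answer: $\frac{1}{62614} \approx 1.5971 \cdot 10^{-5}$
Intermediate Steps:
$Y{\left(d,b \right)} = 13 + d^{2}$ ($Y{\left(d,b \right)} = d d + 13 = d^{2} + 13 = 13 + d^{2}$)
$\frac{1}{Y{\left(z,m{\left(-10 \right)} \right)} + 44105} = \frac{1}{\left(13 + 136^{2}\right) + 44105} = \frac{1}{\left(13 + 18496\right) + 44105} = \frac{1}{18509 + 44105} = \frac{1}{62614}$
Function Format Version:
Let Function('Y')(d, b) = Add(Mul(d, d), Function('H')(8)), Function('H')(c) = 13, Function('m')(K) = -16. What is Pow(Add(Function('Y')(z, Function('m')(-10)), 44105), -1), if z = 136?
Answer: Rational(1, 62614) ≈ 1.5971e-5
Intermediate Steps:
Function('Y')(d, b) = Add(13, Pow(d, 2)) (Function('Y')(d, b) = Add(Mul(d, d), 13) = Add(Pow(d, 2), 13) = Add(13, Pow(d, 2)))
Pow(Add(Function('Y')(z, Function('m')(-10)), 44105), -1) = Pow(Add(Add(13, Pow(136, 2)), 44105), -1) = Pow(Add(Add(13, 18496), 44105), -1) = Pow(Add(18509, 44105), -1) = Pow(62614, -1) = Rational(1, 62614)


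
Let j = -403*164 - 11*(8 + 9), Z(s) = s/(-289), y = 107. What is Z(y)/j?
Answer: 107/19154631 ≈ 5.5861e-6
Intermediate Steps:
Z(s) = -s/289 (Z(s) = s*(-1/289) = -s/289)
j = -66279 (j = -66092 - 11*17 = -66092 - 187 = -66279)
Z(y)/j = -1/289*107/(-66279) = -107/289*(-1/66279) = 107/19154631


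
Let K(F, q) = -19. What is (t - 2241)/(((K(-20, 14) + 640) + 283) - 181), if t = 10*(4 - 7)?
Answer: -757/241 ≈ -3.1411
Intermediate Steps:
t = -30 (t = 10*(-3) = -30)
(t - 2241)/(((K(-20, 14) + 640) + 283) - 181) = (-30 - 2241)/(((-19 + 640) + 283) - 181) = -2271/((621 + 283) - 181) = -2271/(904 - 181) = -2271/723 = -2271*1/723 = -757/241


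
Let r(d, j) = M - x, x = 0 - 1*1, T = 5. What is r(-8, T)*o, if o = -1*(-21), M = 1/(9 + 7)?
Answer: 357/16 ≈ 22.313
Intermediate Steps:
M = 1/16 ≈ 0.062500
o = 21
x = -1 (x = 0 - 1 = -1)
r(d, j) = 17/16 (r(d, j) = 1/16 - 1*(-1) = 1/16 + 1 = 17/16)
r(-8, T)*o = (17/16)*21 = 357/16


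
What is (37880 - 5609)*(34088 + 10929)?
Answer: 1452743607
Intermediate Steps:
(37880 - 5609)*(34088 + 10929) = 32271*45017 = 1452743607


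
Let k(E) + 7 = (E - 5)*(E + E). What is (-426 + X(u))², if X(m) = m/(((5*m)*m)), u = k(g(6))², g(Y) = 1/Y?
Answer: 2618668355401476/14430015625 ≈ 1.8147e+5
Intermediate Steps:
k(E) = -7 + 2*E*(-5 + E) (k(E) = -7 + (E - 5)*(E + E) = -7 + (-5 + E)*(2*E) = -7 + 2*E*(-5 + E))
u = 24025/324 (u = (-7 - 10/6 + 2*(1/6)²)² = (-7 - 10*⅙ + 2*(⅙)²)² = (-7 - 5/3 + 2*(1/36))² = (-7 - 5/3 + 1/18)² = (-155/18)² = 24025/324 ≈ 74.151)
X(m) = 1/(5*m) (X(m) = m/((5*m²)) = m*(1/(5*m²)) = 1/(5*m))
(-426 + X(u))² = (-426 + 1/(5*(24025/324)))² = (-426 + (⅕)*(324/24025))² = (-426 + 324/120125)² = (-51172926/120125)² = 2618668355401476/14430015625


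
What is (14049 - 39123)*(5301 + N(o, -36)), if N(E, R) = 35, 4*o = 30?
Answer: -133794864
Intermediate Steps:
o = 15/2 (o = (¼)*30 = 15/2 ≈ 7.5000)
(14049 - 39123)*(5301 + N(o, -36)) = (14049 - 39123)*(5301 + 35) = -25074*5336 = -133794864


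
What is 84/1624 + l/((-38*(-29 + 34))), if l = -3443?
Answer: 50066/2755 ≈ 18.173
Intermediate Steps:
84/1624 + l/((-38*(-29 + 34))) = 84/1624 - 3443*(-1/(38*(-29 + 34))) = 84*(1/1624) - 3443/((-38*5)) = 3/58 - 3443/(-190) = 3/58 - 3443*(-1/190) = 3/58 + 3443/190 = 50066/2755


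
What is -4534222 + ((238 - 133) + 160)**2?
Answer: -4463997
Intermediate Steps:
-4534222 + ((238 - 133) + 160)**2 = -4534222 + (105 + 160)**2 = -4534222 + 265**2 = -4534222 + 70225 = -4463997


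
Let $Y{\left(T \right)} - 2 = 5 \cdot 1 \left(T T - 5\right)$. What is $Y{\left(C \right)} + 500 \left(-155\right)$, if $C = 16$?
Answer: $-76243$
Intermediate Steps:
$Y{\left(T \right)} = -23 + 5 T^{2}$ ($Y{\left(T \right)} = 2 + 5 \cdot 1 \left(T T - 5\right) = 2 + 5 \left(T^{2} - 5\right) = 2 + 5 \left(-5 + T^{2}\right) = 2 + \left(-25 + 5 T^{2}\right) = -23 + 5 T^{2}$)
$Y{\left(C \right)} + 500 \left(-155\right) = \left(-23 + 5 \cdot 16^{2}\right) + 500 \left(-155\right) = \left(-23 + 5 \cdot 256\right) - 77500 = \left(-23 + 1280\right) - 77500 = 1257 - 77500 = -76243$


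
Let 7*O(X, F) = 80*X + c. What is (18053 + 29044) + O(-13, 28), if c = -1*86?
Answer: 328553/7 ≈ 46936.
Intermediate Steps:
c = -86
O(X, F) = -86/7 + 80*X/7 (O(X, F) = (80*X - 86)/7 = (-86 + 80*X)/7 = -86/7 + 80*X/7)
(18053 + 29044) + O(-13, 28) = (18053 + 29044) + (-86/7 + (80/7)*(-13)) = 47097 + (-86/7 - 1040/7) = 47097 - 1126/7 = 328553/7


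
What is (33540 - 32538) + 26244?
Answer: 27246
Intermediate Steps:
(33540 - 32538) + 26244 = 1002 + 26244 = 27246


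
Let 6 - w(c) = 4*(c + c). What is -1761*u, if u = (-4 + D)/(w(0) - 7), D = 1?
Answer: -5283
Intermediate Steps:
w(c) = 6 - 8*c (w(c) = 6 - 4*(c + c) = 6 - 4*2*c = 6 - 8*c)
u = 3 (u = (-4 + 1)/((6 - 8*0) - 7) = -3/((6 + 0) - 7) = -3/(6 - 7) = -3/(-1) = -3*(-1) = 3)
-1761*u = -1761*3 = -5283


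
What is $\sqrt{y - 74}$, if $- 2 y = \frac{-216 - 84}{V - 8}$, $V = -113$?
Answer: $\frac{4 i \sqrt{569}}{11} \approx 8.6741 i$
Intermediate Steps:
$y = - \frac{150}{121}$ ($y = - \frac{\left(-216 - 84\right) \frac{1}{-113 - 8}}{2} = - \frac{\left(-300\right) \frac{1}{-121}}{2} = - \frac{\left(-300\right) \left(- \frac{1}{121}\right)}{2} = \left(- \frac{1}{2}\right) \frac{300}{121} = - \frac{150}{121} \approx -1.2397$)
$\sqrt{y - 74} = \sqrt{- \frac{150}{121} - 74} = \sqrt{- \frac{9104}{121}} = \frac{4 i \sqrt{569}}{11}$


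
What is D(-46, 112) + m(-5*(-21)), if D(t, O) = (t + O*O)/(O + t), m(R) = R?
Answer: 3238/11 ≈ 294.36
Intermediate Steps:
D(t, O) = (t + O²)/(O + t)
D(-46, 112) + m(-5*(-21)) = (-46 + 112²)/(112 - 46) - 5*(-21) = (-46 + 12544)/66 + 105 = (1/66)*12498 + 105 = 2083/11 + 105 = 3238/11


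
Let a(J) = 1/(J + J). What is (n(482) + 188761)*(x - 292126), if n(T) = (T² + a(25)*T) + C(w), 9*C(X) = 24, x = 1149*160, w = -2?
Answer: -3419920721228/75 ≈ -4.5599e+10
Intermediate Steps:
x = 183840
C(X) = 8/3 (C(X) = (⅑)*24 = 8/3)
a(J) = 1/(2*J)
n(T) = 8/3 + T² + T/50 (n(T) = (T² + ((½)/25)*T) + 8/3 = (T² + ((½)*(1/25))*T) + 8/3 = (T² + T/50) + 8/3 = 8/3 + T² + T/50)
(n(482) + 188761)*(x - 292126) = ((8/3 + 482² + (1/50)*482) + 188761)*(183840 - 292126) = ((8/3 + 232324 + 241/25) + 188761)*(-108286) = (17425223/75 + 188761)*(-108286) = (31582298/75)*(-108286) = -3419920721228/75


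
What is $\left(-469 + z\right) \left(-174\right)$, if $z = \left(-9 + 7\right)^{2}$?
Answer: $80910$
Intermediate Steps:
$z = 4$ ($z = \left(-2\right)^{2} = 4$)
$\left(-469 + z\right) \left(-174\right) = \left(-469 + 4\right) \left(-174\right) = \left(-465\right) \left(-174\right) = 80910$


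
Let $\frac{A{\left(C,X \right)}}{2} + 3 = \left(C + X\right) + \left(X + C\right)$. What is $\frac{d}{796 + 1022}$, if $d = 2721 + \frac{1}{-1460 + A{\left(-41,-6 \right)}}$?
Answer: $\frac{4500533}{3006972} \approx 1.4967$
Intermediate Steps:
$A{\left(C,X \right)} = -6 + 4 C + 4 X$ ($A{\left(C,X \right)} = -6 + 2 \left(\left(C + X\right) + \left(X + C\right)\right) = -6 + 2 \left(\left(C + X\right) + \left(C + X\right)\right) = -6 + 2 \left(2 C + 2 X\right) = -6 + \left(4 C + 4 X\right) = -6 + 4 C + 4 X$)
$d = \frac{4500533}{1654}$ ($d = 2721 + \frac{1}{-1460 + \left(-6 + 4 \left(-41\right) + 4 \left(-6\right)\right)} = 2721 + \frac{1}{-1460 - 194} = 2721 + \frac{1}{-1654} = 2721 - \frac{1}{1654} = \frac{4500533}{1654} \approx 2721.0$)
$\frac{d}{796 + 1022} = \frac{1}{796 + 1022} \cdot \frac{4500533}{1654} = \frac{1}{1818} \cdot \frac{4500533}{1654} = \frac{4500533}{3006972}$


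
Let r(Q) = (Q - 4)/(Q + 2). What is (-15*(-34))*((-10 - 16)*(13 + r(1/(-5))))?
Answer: -141440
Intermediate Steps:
r(Q) = (-4 + Q)/(2 + Q)
(-15*(-34))*((-10 - 16)*(13 + r(1/(-5)))) = (-15*(-34))*((-10 - 16)*(13 + (-4 + 1/(-5))/(2 + 1/(-5)))) = 510*(-26*(13 + (-4 - ⅕)/(2 - ⅕))) = 510*(-26*(13 - 21/5/(9/5))) = 510*(-26*(13 + (5/9)*(-21/5))) = 510*(-26*(13 - 7/3)) = 510*(-26*32/3) = 510*(-832/3) = -141440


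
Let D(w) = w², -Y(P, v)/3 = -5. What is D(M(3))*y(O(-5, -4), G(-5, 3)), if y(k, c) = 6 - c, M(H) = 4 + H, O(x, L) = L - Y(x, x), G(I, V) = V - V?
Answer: 294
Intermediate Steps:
G(I, V) = 0
Y(P, v) = 15 (Y(P, v) = -3*(-5) = 15)
O(x, L) = -15 + L (O(x, L) = L - 1*15 = L - 15 = -15 + L)
D(M(3))*y(O(-5, -4), G(-5, 3)) = (4 + 3)²*(6 - 1*0) = 7²*(6 + 0) = 49*6 = 294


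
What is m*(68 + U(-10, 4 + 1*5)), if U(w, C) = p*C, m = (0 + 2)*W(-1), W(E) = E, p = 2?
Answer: -172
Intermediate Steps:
m = -2 (m = (0 + 2)*(-1) = 2*(-1) = -2)
U(w, C) = 2*C
m*(68 + U(-10, 4 + 1*5)) = -2*(68 + 2*(4 + 1*5)) = -2*(68 + 2*(4 + 5)) = -2*(68 + 2*9) = -2*(68 + 18) = -2*86 = -172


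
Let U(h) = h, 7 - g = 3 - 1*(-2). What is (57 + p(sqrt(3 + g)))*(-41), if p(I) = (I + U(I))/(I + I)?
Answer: -2378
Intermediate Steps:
g = 2 (g = 7 - (3 - 1*(-2)) = 7 - (3 + 2) = 7 - 1*5 = 7 - 5 = 2)
p(I) = 1 (p(I) = (I + I)/(I + I) = (2*I)/((2*I)) = (2*I)*(1/(2*I)) = 1)
(57 + p(sqrt(3 + g)))*(-41) = (57 + 1)*(-41) = 58*(-41) = -2378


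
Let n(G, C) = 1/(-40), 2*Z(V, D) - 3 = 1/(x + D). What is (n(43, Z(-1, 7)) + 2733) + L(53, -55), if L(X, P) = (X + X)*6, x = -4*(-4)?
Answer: 134759/40 ≈ 3369.0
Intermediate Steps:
x = 16
L(X, P) = 12*X (L(X, P) = (2*X)*6 = 12*X)
Z(V, D) = 3/2 + 1/(2*(16 + D))
n(G, C) = -1/40
(n(43, Z(-1, 7)) + 2733) + L(53, -55) = (-1/40 + 2733) + 12*53 = 109319/40 + 636 = 134759/40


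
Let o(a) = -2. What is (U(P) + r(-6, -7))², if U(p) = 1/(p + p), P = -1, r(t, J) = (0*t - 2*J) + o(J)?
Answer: 529/4 ≈ 132.25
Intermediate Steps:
r(t, J) = -2 - 2*J (r(t, J) = (0*t - 2*J) - 2 = (0 - 2*J) - 2 = -2*J - 2 = -2 - 2*J)
U(p) = 1/(2*p)
(U(P) + r(-6, -7))² = ((½)/(-1) + (-2 - 2*(-7)))² = ((½)*(-1) + (-2 + 14))² = (-½ + 12)² = (23/2)² = 529/4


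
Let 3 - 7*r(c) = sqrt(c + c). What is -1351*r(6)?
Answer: -579 + 386*sqrt(3) ≈ 89.572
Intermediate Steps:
r(c) = 3/7 - sqrt(2)*sqrt(c)/7 (r(c) = 3/7 - sqrt(c + c)/7 = 3/7 - sqrt(2)*sqrt(c)/7)
-1351*r(6) = -1351*(3/7 - sqrt(2)*sqrt(6)/7) = -1351*(3/7 - 2*sqrt(3)/7) = -579 + 386*sqrt(3)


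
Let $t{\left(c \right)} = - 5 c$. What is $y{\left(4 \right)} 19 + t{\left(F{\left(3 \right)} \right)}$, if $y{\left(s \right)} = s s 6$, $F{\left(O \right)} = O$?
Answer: $1809$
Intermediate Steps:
$y{\left(s \right)} = 6 s^{2}$ ($y{\left(s \right)} = s^{2} \cdot 6 = 6 s^{2}$)
$y{\left(4 \right)} 19 + t{\left(F{\left(3 \right)} \right)} = 6 \cdot 4^{2} \cdot 19 - 15 = 6 \cdot 16 \cdot 19 - 15 = 96 \cdot 19 - 15 = 1824 - 15 = 1809$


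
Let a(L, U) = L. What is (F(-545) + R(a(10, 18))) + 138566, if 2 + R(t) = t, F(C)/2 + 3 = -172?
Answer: 138224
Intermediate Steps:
F(C) = -350 (F(C) = -6 + 2*(-172) = -6 - 344 = -350)
R(t) = -2 + t
(F(-545) + R(a(10, 18))) + 138566 = (-350 + (-2 + 10)) + 138566 = (-350 + 8) + 138566 = -342 + 138566 = 138224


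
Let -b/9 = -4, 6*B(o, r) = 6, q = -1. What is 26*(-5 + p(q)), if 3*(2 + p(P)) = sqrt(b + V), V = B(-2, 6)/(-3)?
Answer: -182 + 26*sqrt(321)/9 ≈ -130.24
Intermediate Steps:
B(o, r) = 1 (B(o, r) = (1/6)*6 = 1)
b = 36 (b = -9*(-4) = 36)
V = -1/3 (V = 1/(-3) = 1*(-1/3) = -1/3 ≈ -0.33333)
p(P) = -2 + sqrt(321)/9 (p(P) = -2 + sqrt(36 - 1/3)/3 = -2 + sqrt(107/3)/3 = -2 + (sqrt(321)/3)/3 = -2 + sqrt(321)/9)
26*(-5 + p(q)) = 26*(-5 + (-2 + sqrt(321)/9)) = 26*(-7 + sqrt(321)/9) = -182 + 26*sqrt(321)/9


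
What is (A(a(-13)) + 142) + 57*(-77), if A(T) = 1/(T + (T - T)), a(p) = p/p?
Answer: -4246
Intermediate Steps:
a(p) = 1
A(T) = 1/T (A(T) = 1/(T + 0) = 1/T)
(A(a(-13)) + 142) + 57*(-77) = (1/1 + 142) + 57*(-77) = (1 + 142) - 4389 = 143 - 4389 = -4246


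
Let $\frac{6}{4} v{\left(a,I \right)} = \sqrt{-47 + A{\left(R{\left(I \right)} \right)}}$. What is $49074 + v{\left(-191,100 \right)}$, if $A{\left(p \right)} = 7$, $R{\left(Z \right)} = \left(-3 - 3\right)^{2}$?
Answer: $49074 + \frac{4 i \sqrt{10}}{3} \approx 49074.0 + 4.2164 i$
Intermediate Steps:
$R{\left(Z \right)} = 36$ ($R{\left(Z \right)} = \left(-6\right)^{2} = 36$)
$v{\left(a,I \right)} = \frac{4 i \sqrt{10}}{3}$ ($v{\left(a,I \right)} = \frac{2 \sqrt{-47 + 7}}{3} = \frac{2 \sqrt{-40}}{3} = \frac{2 \cdot 2 i \sqrt{10}}{3} = \frac{4 i \sqrt{10}}{3}$)
$49074 + v{\left(-191,100 \right)} = 49074 + \frac{4 i \sqrt{10}}{3}$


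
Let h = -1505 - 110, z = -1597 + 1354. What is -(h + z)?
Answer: 1858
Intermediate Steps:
z = -243
h = -1615
-(h + z) = -(-1615 - 243) = -1*(-1858) = 1858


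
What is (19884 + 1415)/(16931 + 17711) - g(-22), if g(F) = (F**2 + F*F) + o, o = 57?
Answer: -35486751/34642 ≈ -1024.4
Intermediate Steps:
g(F) = 57 + 2*F**2 (g(F) = (F**2 + F*F) + 57 = (F**2 + F**2) + 57 = 2*F**2 + 57 = 57 + 2*F**2)
(19884 + 1415)/(16931 + 17711) - g(-22) = (19884 + 1415)/(16931 + 17711) - (57 + 2*(-22)**2) = 21299/34642 - (57 + 2*484) = 21299*(1/34642) - (57 + 968) = 21299/34642 - 1*1025 = 21299/34642 - 1025 = -35486751/34642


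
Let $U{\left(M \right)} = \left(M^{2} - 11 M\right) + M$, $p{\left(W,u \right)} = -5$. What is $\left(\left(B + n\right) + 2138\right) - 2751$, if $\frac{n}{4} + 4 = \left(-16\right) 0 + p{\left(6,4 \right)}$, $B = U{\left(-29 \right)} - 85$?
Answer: $397$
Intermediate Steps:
$U{\left(M \right)} = M^{2} - 10 M$
$B = 1046$ ($B = - 29 \left(-10 - 29\right) - 85 = \left(-29\right) \left(-39\right) - 85 = 1131 - 85 = 1046$)
$n = -36$ ($n = -16 + 4 \left(\left(-16\right) 0 - 5\right) = -16 + 4 \left(0 - 5\right) = -16 + 4 \left(-5\right) = -16 - 20 = -36$)
$\left(\left(B + n\right) + 2138\right) - 2751 = \left(\left(1046 - 36\right) + 2138\right) - 2751 = \left(1010 + 2138\right) - 2751 = 3148 - 2751 = 397$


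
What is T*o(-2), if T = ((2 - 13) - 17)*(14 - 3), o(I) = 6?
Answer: -1848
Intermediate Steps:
T = -308 (T = (-11 - 17)*11 = -28*11 = -308)
T*o(-2) = -308*6 = -1848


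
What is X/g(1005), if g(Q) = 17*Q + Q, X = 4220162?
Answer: 2110081/9045 ≈ 233.29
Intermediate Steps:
g(Q) = 18*Q
X/g(1005) = 4220162/((18*1005)) = 4220162/18090 = 4220162*(1/18090) = 2110081/9045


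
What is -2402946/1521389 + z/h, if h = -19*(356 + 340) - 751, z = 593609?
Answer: -936691373251/21261411275 ≈ -44.056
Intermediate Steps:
h = -13975 (h = -19*696 - 751 = -13224 - 751 = -13975)
-2402946/1521389 + z/h = -2402946/1521389 + 593609/(-13975) = -2402946*1/1521389 + 593609*(-1/13975) = -2402946/1521389 - 593609/13975 = -936691373251/21261411275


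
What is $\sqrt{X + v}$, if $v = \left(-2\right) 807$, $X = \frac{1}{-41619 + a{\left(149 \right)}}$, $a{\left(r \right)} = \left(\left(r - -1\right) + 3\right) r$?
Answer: $\frac{i \sqrt{571788060798}}{18822} \approx 40.175 i$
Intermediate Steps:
$a{\left(r \right)} = r \left(4 + r\right)$ ($a{\left(r \right)} = \left(\left(r + 1\right) + 3\right) r = \left(\left(1 + r\right) + 3\right) r = \left(4 + r\right) r = r \left(4 + r\right)$)
$X = - \frac{1}{18822}$ ($X = \frac{1}{-41619 + 149 \left(4 + 149\right)} = \frac{1}{-41619 + 149 \cdot 153} = \frac{1}{-41619 + 22797} = \frac{1}{-18822} = - \frac{1}{18822} \approx -5.3129 \cdot 10^{-5}$)
$v = -1614$
$\sqrt{X + v} = \sqrt{- \frac{1}{18822} - 1614} = \sqrt{- \frac{30378709}{18822}} = \frac{i \sqrt{571788060798}}{18822}$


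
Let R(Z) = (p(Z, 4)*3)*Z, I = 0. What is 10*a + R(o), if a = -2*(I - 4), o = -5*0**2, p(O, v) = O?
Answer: 80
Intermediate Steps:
o = 0 (o = -5*0 = 0)
R(Z) = 3*Z**2 (R(Z) = (Z*3)*Z = (3*Z)*Z = 3*Z**2)
a = 8 (a = -2*(0 - 4) = -2*(-4) = -1*(-8) = 8)
10*a + R(o) = 10*8 + 3*0**2 = 80 + 3*0 = 80 + 0 = 80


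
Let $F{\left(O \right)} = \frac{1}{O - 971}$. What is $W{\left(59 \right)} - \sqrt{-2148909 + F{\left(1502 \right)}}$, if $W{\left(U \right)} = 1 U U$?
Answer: $3481 - \frac{71 i \sqrt{13355122}}{177} \approx 3481.0 - 1465.9 i$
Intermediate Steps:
$W{\left(U \right)} = U^{2}$ ($W{\left(U \right)} = U U = U^{2}$)
$F{\left(O \right)} = \frac{1}{-971 + O}$
$W{\left(59 \right)} - \sqrt{-2148909 + F{\left(1502 \right)}} = 59^{2} - \sqrt{-2148909 + \frac{1}{-971 + 1502}} = 3481 - \sqrt{-2148909 + \frac{1}{531}} = 3481 - \sqrt{- \frac{1141070678}{531}} = 3481 - \frac{71 i \sqrt{13355122}}{177}$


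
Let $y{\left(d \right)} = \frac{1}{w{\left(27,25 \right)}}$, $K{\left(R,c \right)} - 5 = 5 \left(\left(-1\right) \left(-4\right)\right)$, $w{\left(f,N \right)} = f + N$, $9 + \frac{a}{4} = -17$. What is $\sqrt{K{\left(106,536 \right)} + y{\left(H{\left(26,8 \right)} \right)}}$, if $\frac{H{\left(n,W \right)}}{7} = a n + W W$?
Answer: $\frac{\sqrt{16913}}{26} \approx 5.0019$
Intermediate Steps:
$a = -104$ ($a = -36 + 4 \left(-17\right) = -36 - 68 = -104$)
$w{\left(f,N \right)} = N + f$
$H{\left(n,W \right)} = - 728 n + 7 W^{2}$ ($H{\left(n,W \right)} = 7 \left(- 104 n + W W\right) = 7 \left(- 104 n + W^{2}\right) = 7 \left(W^{2} - 104 n\right) = - 728 n + 7 W^{2}$)
$K{\left(R,c \right)} = 25$ ($K{\left(R,c \right)} = 5 + 5 \left(\left(-1\right) \left(-4\right)\right) = 5 + 5 \cdot 4 = 5 + 20 = 25$)
$y{\left(d \right)} = \frac{1}{52}$ ($y{\left(d \right)} = \frac{1}{25 + 27} = \frac{1}{52}$)
$\sqrt{K{\left(106,536 \right)} + y{\left(H{\left(26,8 \right)} \right)}} = \sqrt{25 + \frac{1}{52}} = \sqrt{\frac{1301}{52}} = \frac{\sqrt{16913}}{26}$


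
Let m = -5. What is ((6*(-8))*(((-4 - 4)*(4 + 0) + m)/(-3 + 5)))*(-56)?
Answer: -49728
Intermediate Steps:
((6*(-8))*(((-4 - 4)*(4 + 0) + m)/(-3 + 5)))*(-56) = ((6*(-8))*(((-4 - 4)*(4 + 0) - 5)/(-3 + 5)))*(-56) = -48*(-8*4 - 5)/2*(-56) = -48*(-32 - 5)/2*(-56) = -(-1776)/2*(-56) = -48*(-37/2)*(-56) = 888*(-56) = -49728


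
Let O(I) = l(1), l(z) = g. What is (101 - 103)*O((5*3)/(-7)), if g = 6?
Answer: -12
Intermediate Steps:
l(z) = 6
O(I) = 6
(101 - 103)*O((5*3)/(-7)) = (101 - 103)*6 = -2*6 = -12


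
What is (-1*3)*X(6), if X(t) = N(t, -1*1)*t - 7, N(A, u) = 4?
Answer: -51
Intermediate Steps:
X(t) = -7 + 4*t (X(t) = 4*t - 7 = -7 + 4*t)
(-1*3)*X(6) = (-1*3)*(-7 + 4*6) = -3*(-7 + 24) = -3*17 = -51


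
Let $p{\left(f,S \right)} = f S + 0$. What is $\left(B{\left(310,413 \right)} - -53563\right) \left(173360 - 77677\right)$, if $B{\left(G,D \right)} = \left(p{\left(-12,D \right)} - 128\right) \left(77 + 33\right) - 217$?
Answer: $-48405455602$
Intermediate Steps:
$p{\left(f,S \right)} = S f$ ($p{\left(f,S \right)} = S f + 0 = S f$)
$B{\left(G,D \right)} = -14297 - 1320 D$ ($B{\left(G,D \right)} = \left(D \left(-12\right) - 128\right) \left(77 + 33\right) - 217 = \left(- 12 D - 128\right) 110 - 217 = \left(-128 - 12 D\right) 110 - 217 = \left(-14080 - 1320 D\right) - 217 = -14297 - 1320 D$)
$\left(B{\left(310,413 \right)} - -53563\right) \left(173360 - 77677\right) = \left(\left(-14297 - 545160\right) - -53563\right) \left(173360 - 77677\right) = \left(\left(-14297 - 545160\right) + \left(-105980 + 159543\right)\right) 95683 = \left(-559457 + 53563\right) 95683 = \left(-505894\right) 95683 = -48405455602$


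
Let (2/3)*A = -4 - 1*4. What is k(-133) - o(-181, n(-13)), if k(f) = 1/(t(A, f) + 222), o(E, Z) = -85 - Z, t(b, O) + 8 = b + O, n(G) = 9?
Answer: 6487/69 ≈ 94.015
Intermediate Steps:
A = -12 (A = 3*(-4 - 1*4)/2 = 3*(-4 - 4)/2 = (3/2)*(-8) = -12)
t(b, O) = -8 + O + b (t(b, O) = -8 + (b + O) = -8 + (O + b) = -8 + O + b)
k(f) = 1/(202 + f) (k(f) = 1/((-8 + f - 12) + 222) = 1/((-20 + f) + 222) = 1/(202 + f))
k(-133) - o(-181, n(-13)) = 1/(202 - 133) - (-85 - 1*9) = 1/69 - (-85 - 9) = 1/69 - 1*(-94) = 1/69 + 94 = 6487/69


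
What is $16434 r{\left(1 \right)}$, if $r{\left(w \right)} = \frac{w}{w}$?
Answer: $16434$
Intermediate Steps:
$r{\left(w \right)} = 1$
$16434 r{\left(1 \right)} = 16434 \cdot 1 = 16434$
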